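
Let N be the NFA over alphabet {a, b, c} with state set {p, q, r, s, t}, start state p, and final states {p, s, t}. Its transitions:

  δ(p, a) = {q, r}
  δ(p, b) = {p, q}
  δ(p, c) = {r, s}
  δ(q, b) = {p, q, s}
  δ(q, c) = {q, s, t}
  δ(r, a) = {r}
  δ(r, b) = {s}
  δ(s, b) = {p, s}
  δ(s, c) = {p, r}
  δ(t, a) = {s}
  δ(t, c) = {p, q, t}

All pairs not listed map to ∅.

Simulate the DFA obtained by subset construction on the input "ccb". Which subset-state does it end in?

Start: {p}.
δ(p,c) = {r, s}.
Union: {r, s}.
After c: {r, s}.
δ(r,c) = ∅; δ(s,c) = {p, r}.
Union: {p, r}.
After c: {p, r}.
δ(p,b) = {p, q}; δ(r,b) = {s}.
Union: {p, q, s}.
After b: {p, q, s}.

{p, q, s}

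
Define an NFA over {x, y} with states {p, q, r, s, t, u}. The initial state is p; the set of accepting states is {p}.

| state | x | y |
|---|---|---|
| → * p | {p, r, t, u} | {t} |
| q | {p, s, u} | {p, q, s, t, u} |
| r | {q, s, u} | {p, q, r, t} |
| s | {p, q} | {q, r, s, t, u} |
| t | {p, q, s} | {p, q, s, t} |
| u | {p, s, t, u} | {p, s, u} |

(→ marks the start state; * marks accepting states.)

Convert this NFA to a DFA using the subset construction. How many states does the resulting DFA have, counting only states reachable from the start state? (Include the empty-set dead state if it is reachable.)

6

Start state of the DFA: {p}.
{p} --x--> {p, r, t, u}  [new]
{p} --y--> {t}  [new]
{p, r, t, u} --x--> {p, q, r, s, t, u}  [new]
{p, r, t, u} --y--> {p, q, r, s, t, u}  [seen]
{t} --x--> {p, q, s}  [new]
{t} --y--> {p, q, s, t}  [new]
{p, q, r, s, t, u} --x--> {p, q, r, s, t, u}  [seen]
{p, q, r, s, t, u} --y--> {p, q, r, s, t, u}  [seen]
{p, q, s} --x--> {p, q, r, s, t, u}  [seen]
{p, q, s} --y--> {p, q, r, s, t, u}  [seen]
{p, q, s, t} --x--> {p, q, r, s, t, u}  [seen]
{p, q, s, t} --y--> {p, q, r, s, t, u}  [seen]
Reachable DFA states: {p}, {p, r, t, u}, {t}, {p, q, r, s, t, u}, {p, q, s}, {p, q, s, t}.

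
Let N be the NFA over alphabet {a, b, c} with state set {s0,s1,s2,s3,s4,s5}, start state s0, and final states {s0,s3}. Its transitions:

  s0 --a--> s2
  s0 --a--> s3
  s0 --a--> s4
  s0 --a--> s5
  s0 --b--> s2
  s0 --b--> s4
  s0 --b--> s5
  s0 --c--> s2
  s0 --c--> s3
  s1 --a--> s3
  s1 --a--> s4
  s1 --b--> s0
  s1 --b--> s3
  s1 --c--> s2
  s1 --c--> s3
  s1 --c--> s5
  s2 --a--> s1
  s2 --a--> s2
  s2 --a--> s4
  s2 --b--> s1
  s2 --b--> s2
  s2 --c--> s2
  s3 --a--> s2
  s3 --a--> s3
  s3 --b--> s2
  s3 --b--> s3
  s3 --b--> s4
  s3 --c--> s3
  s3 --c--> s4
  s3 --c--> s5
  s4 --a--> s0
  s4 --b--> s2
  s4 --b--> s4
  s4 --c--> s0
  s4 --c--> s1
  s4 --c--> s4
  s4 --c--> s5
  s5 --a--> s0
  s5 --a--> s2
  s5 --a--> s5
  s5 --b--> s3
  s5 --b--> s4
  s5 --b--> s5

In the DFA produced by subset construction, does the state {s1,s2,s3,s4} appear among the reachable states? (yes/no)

yes

Start state of the DFA: {s0}.
{s0} --a--> {s2,s3,s4,s5}  [new]
{s0} --b--> {s2,s4,s5}  [new]
{s0} --c--> {s2,s3}  [new]
{s2,s3,s4,s5} --a--> {s0,s1,s2,s3,s4,s5}  [new]
{s2,s3,s4,s5} --b--> {s1,s2,s3,s4,s5}  [new]
{s2,s3,s4,s5} --c--> {s0,s1,s2,s3,s4,s5}  [seen]
{s2,s4,s5} --a--> {s0,s1,s2,s4,s5}  [new]
{s2,s4,s5} --b--> {s1,s2,s3,s4,s5}  [seen]
{s2,s4,s5} --c--> {s0,s1,s2,s4,s5}  [seen]
{s2,s3} --a--> {s1,s2,s3,s4}  [new]
{s2,s3} --b--> {s1,s2,s3,s4}  [seen]
{s2,s3} --c--> {s2,s3,s4,s5}  [seen]
{s0,s1,s2,s3,s4,s5} --a--> {s0,s1,s2,s3,s4,s5}  [seen]
{s0,s1,s2,s3,s4,s5} --b--> {s0,s1,s2,s3,s4,s5}  [seen]
{s0,s1,s2,s3,s4,s5} --c--> {s0,s1,s2,s3,s4,s5}  [seen]
{s1,s2,s3,s4,s5} --a--> {s0,s1,s2,s3,s4,s5}  [seen]
{s1,s2,s3,s4,s5} --b--> {s0,s1,s2,s3,s4,s5}  [seen]
{s1,s2,s3,s4,s5} --c--> {s0,s1,s2,s3,s4,s5}  [seen]
{s0,s1,s2,s4,s5} --a--> {s0,s1,s2,s3,s4,s5}  [seen]
{s0,s1,s2,s4,s5} --b--> {s0,s1,s2,s3,s4,s5}  [seen]
{s0,s1,s2,s4,s5} --c--> {s0,s1,s2,s3,s4,s5}  [seen]
{s1,s2,s3,s4} --a--> {s0,s1,s2,s3,s4}  [new]
{s1,s2,s3,s4} --b--> {s0,s1,s2,s3,s4}  [seen]
{s1,s2,s3,s4} --c--> {s0,s1,s2,s3,s4,s5}  [seen]
{s0,s1,s2,s3,s4} --a--> {s0,s1,s2,s3,s4,s5}  [seen]
{s0,s1,s2,s3,s4} --b--> {s0,s1,s2,s3,s4,s5}  [seen]
{s0,s1,s2,s3,s4} --c--> {s0,s1,s2,s3,s4,s5}  [seen]
Reachable DFA states: {s0}, {s2,s3,s4,s5}, {s2,s4,s5}, {s2,s3}, {s0,s1,s2,s3,s4,s5}, {s1,s2,s3,s4,s5}, {s0,s1,s2,s4,s5}, {s1,s2,s3,s4}, {s0,s1,s2,s3,s4}.
{s1,s2,s3,s4} is among them.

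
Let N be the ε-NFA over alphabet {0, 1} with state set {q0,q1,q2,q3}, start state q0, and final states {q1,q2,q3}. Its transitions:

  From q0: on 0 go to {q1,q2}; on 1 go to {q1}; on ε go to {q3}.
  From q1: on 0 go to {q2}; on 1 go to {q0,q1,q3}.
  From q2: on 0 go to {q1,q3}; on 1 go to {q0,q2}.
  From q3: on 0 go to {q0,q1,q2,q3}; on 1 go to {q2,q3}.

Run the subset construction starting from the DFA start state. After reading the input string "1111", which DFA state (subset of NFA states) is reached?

Start: {q0,q3}.
δ(q0,1) = {q1}; δ(q3,1) = {q2,q3}.
Union: {q1,q2,q3}.
After 1: {q1,q2,q3}.
δ(q1,1) = {q0,q1,q3}; δ(q2,1) = {q0,q2}; δ(q3,1) = {q2,q3}.
Union: {q0,q1,q2,q3}.
After 1: {q0,q1,q2,q3}.
δ(q0,1) = {q1}; δ(q1,1) = {q0,q1,q3}; δ(q2,1) = {q0,q2}; δ(q3,1) = {q2,q3}.
Union: {q0,q1,q2,q3}.
After 1: {q0,q1,q2,q3}.
δ(q0,1) = {q1}; δ(q1,1) = {q0,q1,q3}; δ(q2,1) = {q0,q2}; δ(q3,1) = {q2,q3}.
Union: {q0,q1,q2,q3}.
After 1: {q0,q1,q2,q3}.

{q0,q1,q2,q3}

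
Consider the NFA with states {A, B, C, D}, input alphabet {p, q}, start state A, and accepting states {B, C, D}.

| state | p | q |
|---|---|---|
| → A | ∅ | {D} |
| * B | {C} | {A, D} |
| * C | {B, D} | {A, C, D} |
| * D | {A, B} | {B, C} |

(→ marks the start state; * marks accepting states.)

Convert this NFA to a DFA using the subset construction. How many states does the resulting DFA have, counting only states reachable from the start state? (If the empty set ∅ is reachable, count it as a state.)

Start state of the DFA: {A}.
{A} --p--> ∅  [new]
{A} --q--> {D}  [new]
∅ --p--> ∅  [seen]
∅ --q--> ∅  [seen]
{D} --p--> {A, B}  [new]
{D} --q--> {B, C}  [new]
{A, B} --p--> {C}  [new]
{A, B} --q--> {A, D}  [new]
{B, C} --p--> {B, C, D}  [new]
{B, C} --q--> {A, C, D}  [new]
{C} --p--> {B, D}  [new]
{C} --q--> {A, C, D}  [seen]
{A, D} --p--> {A, B}  [seen]
{A, D} --q--> {B, C, D}  [seen]
{B, C, D} --p--> {A, B, C, D}  [new]
{B, C, D} --q--> {A, B, C, D}  [seen]
{A, C, D} --p--> {A, B, D}  [new]
{A, C, D} --q--> {A, B, C, D}  [seen]
{B, D} --p--> {A, B, C}  [new]
{B, D} --q--> {A, B, C, D}  [seen]
{A, B, C, D} --p--> {A, B, C, D}  [seen]
{A, B, C, D} --q--> {A, B, C, D}  [seen]
{A, B, D} --p--> {A, B, C}  [seen]
{A, B, D} --q--> {A, B, C, D}  [seen]
{A, B, C} --p--> {B, C, D}  [seen]
{A, B, C} --q--> {A, C, D}  [seen]
Reachable DFA states: {A}, ∅, {D}, {A, B}, {B, C}, {C}, {A, D}, {B, C, D}, {A, C, D}, {B, D}, {A, B, C, D}, {A, B, D}, {A, B, C}.

13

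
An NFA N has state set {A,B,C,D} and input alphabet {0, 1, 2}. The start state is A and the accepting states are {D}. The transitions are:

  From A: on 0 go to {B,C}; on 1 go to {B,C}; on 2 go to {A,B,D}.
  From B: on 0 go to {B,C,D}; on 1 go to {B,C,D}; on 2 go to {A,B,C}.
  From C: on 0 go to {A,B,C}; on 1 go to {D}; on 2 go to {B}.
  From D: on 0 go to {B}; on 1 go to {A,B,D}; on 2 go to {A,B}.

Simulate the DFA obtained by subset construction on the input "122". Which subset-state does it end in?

{A,B,C,D}

Start: {A}.
δ(A,1) = {B,C}.
Union: {B,C}.
After 1: {B,C}.
δ(B,2) = {A,B,C}; δ(C,2) = {B}.
Union: {A,B,C}.
After 2: {A,B,C}.
δ(A,2) = {A,B,D}; δ(B,2) = {A,B,C}; δ(C,2) = {B}.
Union: {A,B,C,D}.
After 2: {A,B,C,D}.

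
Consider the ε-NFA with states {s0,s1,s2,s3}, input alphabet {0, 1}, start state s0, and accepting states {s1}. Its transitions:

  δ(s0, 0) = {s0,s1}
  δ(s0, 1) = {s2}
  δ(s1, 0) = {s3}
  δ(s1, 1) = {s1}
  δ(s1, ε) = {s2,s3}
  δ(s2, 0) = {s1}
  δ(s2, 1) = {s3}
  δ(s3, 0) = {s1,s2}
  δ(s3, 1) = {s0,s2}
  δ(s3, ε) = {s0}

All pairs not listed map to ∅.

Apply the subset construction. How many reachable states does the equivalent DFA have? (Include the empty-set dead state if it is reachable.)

Start state of the DFA: {s0} (ε-closure of the NFA start).
{s0} --0--> {s0,s1,s2,s3}  [new]
{s0} --1--> {s2}  [new]
{s0,s1,s2,s3} --0--> {s0,s1,s2,s3}  [seen]
{s0,s1,s2,s3} --1--> {s0,s1,s2,s3}  [seen]
{s2} --0--> {s0,s1,s2,s3}  [seen]
{s2} --1--> {s0,s3}  [new]
{s0,s3} --0--> {s0,s1,s2,s3}  [seen]
{s0,s3} --1--> {s0,s2}  [new]
{s0,s2} --0--> {s0,s1,s2,s3}  [seen]
{s0,s2} --1--> {s0,s2,s3}  [new]
{s0,s2,s3} --0--> {s0,s1,s2,s3}  [seen]
{s0,s2,s3} --1--> {s0,s2,s3}  [seen]
Reachable DFA states: {s0}, {s0,s1,s2,s3}, {s2}, {s0,s3}, {s0,s2}, {s0,s2,s3}.

6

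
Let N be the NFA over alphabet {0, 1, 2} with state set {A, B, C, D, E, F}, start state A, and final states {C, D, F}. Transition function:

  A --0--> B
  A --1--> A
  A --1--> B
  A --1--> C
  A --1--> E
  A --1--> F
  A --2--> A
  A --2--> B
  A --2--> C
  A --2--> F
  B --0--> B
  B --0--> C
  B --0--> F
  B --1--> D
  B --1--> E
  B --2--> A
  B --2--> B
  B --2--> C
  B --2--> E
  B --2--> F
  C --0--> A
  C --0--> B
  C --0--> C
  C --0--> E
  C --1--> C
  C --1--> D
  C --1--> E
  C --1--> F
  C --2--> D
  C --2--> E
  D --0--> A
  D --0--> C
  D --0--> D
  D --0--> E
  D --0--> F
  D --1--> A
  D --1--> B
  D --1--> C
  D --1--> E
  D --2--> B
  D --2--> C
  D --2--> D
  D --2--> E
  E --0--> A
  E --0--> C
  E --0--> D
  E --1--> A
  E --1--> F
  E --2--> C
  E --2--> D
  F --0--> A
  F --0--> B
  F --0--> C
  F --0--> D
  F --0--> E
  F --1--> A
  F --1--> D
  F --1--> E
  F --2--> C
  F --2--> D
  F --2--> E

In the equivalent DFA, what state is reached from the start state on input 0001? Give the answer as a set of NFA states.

Start: {A}.
δ(A,0) = {B}.
Union: {B}.
After 0: {B}.
δ(B,0) = {B, C, F}.
Union: {B, C, F}.
After 0: {B, C, F}.
δ(B,0) = {B, C, F}; δ(C,0) = {A, B, C, E}; δ(F,0) = {A, B, C, D, E}.
Union: {A, B, C, D, E, F}.
After 0: {A, B, C, D, E, F}.
δ(A,1) = {A, B, C, E, F}; δ(B,1) = {D, E}; δ(C,1) = {C, D, E, F}; δ(D,1) = {A, B, C, E}; δ(E,1) = {A, F}; δ(F,1) = {A, D, E}.
Union: {A, B, C, D, E, F}.
After 1: {A, B, C, D, E, F}.

{A, B, C, D, E, F}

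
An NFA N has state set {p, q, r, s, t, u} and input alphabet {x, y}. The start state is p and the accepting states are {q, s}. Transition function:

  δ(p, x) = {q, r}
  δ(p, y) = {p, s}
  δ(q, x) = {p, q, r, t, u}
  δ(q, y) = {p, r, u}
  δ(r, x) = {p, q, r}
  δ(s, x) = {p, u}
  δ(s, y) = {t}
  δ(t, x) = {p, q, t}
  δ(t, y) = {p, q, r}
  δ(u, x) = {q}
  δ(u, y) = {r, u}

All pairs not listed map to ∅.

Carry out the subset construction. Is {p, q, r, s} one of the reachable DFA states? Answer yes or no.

no

Start state of the DFA: {p}.
{p} --x--> {q, r}  [new]
{p} --y--> {p, s}  [new]
{q, r} --x--> {p, q, r, t, u}  [new]
{q, r} --y--> {p, r, u}  [new]
{p, s} --x--> {p, q, r, u}  [new]
{p, s} --y--> {p, s, t}  [new]
{p, q, r, t, u} --x--> {p, q, r, t, u}  [seen]
{p, q, r, t, u} --y--> {p, q, r, s, u}  [new]
{p, r, u} --x--> {p, q, r}  [new]
{p, r, u} --y--> {p, r, s, u}  [new]
{p, q, r, u} --x--> {p, q, r, t, u}  [seen]
{p, q, r, u} --y--> {p, r, s, u}  [seen]
{p, s, t} --x--> {p, q, r, t, u}  [seen]
{p, s, t} --y--> {p, q, r, s, t}  [new]
{p, q, r, s, u} --x--> {p, q, r, t, u}  [seen]
{p, q, r, s, u} --y--> {p, r, s, t, u}  [new]
{p, q, r} --x--> {p, q, r, t, u}  [seen]
{p, q, r} --y--> {p, r, s, u}  [seen]
{p, r, s, u} --x--> {p, q, r, u}  [seen]
{p, r, s, u} --y--> {p, r, s, t, u}  [seen]
{p, q, r, s, t} --x--> {p, q, r, t, u}  [seen]
{p, q, r, s, t} --y--> {p, q, r, s, t, u}  [new]
{p, r, s, t, u} --x--> {p, q, r, t, u}  [seen]
{p, r, s, t, u} --y--> {p, q, r, s, t, u}  [seen]
{p, q, r, s, t, u} --x--> {p, q, r, t, u}  [seen]
{p, q, r, s, t, u} --y--> {p, q, r, s, t, u}  [seen]
Reachable DFA states: {p}, {q, r}, {p, s}, {p, q, r, t, u}, {p, r, u}, {p, q, r, u}, {p, s, t}, {p, q, r, s, u}, {p, q, r}, {p, r, s, u}, {p, q, r, s, t}, {p, r, s, t, u}, {p, q, r, s, t, u}.
{p, q, r, s} is not among them.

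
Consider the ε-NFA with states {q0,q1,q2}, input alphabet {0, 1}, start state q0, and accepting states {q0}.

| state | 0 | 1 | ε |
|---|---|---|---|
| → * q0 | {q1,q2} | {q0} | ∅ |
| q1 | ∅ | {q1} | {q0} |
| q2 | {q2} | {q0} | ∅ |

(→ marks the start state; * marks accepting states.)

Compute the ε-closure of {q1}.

{q0,q1}

Begin with {q1}.
q1 →ε {q0}; add q0.
ε-closure = {q0,q1}.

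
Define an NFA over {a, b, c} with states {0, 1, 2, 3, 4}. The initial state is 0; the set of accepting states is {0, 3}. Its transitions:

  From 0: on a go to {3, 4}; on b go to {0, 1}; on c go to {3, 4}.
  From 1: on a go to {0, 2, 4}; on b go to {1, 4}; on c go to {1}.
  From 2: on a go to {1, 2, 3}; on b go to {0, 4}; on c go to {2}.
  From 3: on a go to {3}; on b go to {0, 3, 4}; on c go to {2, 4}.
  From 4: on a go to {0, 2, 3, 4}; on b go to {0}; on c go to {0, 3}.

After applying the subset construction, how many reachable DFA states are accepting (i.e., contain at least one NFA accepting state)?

9

Start state of the DFA: {0}.
{0} --a--> {3, 4}  [new]
{0} --b--> {0, 1}  [new]
{0} --c--> {3, 4}  [seen]
{3, 4} --a--> {0, 2, 3, 4}  [new]
{3, 4} --b--> {0, 3, 4}  [new]
{3, 4} --c--> {0, 2, 3, 4}  [seen]
{0, 1} --a--> {0, 2, 3, 4}  [seen]
{0, 1} --b--> {0, 1, 4}  [new]
{0, 1} --c--> {1, 3, 4}  [new]
{0, 2, 3, 4} --a--> {0, 1, 2, 3, 4}  [new]
{0, 2, 3, 4} --b--> {0, 1, 3, 4}  [new]
{0, 2, 3, 4} --c--> {0, 2, 3, 4}  [seen]
{0, 3, 4} --a--> {0, 2, 3, 4}  [seen]
{0, 3, 4} --b--> {0, 1, 3, 4}  [seen]
{0, 3, 4} --c--> {0, 2, 3, 4}  [seen]
{0, 1, 4} --a--> {0, 2, 3, 4}  [seen]
{0, 1, 4} --b--> {0, 1, 4}  [seen]
{0, 1, 4} --c--> {0, 1, 3, 4}  [seen]
{1, 3, 4} --a--> {0, 2, 3, 4}  [seen]
{1, 3, 4} --b--> {0, 1, 3, 4}  [seen]
{1, 3, 4} --c--> {0, 1, 2, 3, 4}  [seen]
{0, 1, 2, 3, 4} --a--> {0, 1, 2, 3, 4}  [seen]
{0, 1, 2, 3, 4} --b--> {0, 1, 3, 4}  [seen]
{0, 1, 2, 3, 4} --c--> {0, 1, 2, 3, 4}  [seen]
{0, 1, 3, 4} --a--> {0, 2, 3, 4}  [seen]
{0, 1, 3, 4} --b--> {0, 1, 3, 4}  [seen]
{0, 1, 3, 4} --c--> {0, 1, 2, 3, 4}  [seen]
Reachable DFA states: {0}, {3, 4}, {0, 1}, {0, 2, 3, 4}, {0, 3, 4}, {0, 1, 4}, {1, 3, 4}, {0, 1, 2, 3, 4}, {0, 1, 3, 4}.
Accepting DFA states (contain an NFA accepting state): {0}, {3, 4}, {0, 1}, {0, 2, 3, 4}, {0, 3, 4}, {0, 1, 4}, {1, 3, 4}, {0, 1, 2, 3, 4}, {0, 1, 3, 4}.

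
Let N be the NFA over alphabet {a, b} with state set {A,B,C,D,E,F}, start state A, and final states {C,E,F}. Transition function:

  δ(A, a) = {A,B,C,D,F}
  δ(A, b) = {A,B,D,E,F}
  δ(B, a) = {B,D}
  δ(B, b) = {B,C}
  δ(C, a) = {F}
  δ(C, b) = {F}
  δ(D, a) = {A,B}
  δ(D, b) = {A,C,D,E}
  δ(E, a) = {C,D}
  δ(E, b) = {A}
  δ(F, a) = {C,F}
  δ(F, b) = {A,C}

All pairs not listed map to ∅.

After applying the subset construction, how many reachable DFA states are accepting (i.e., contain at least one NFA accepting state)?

Start state of the DFA: {A}.
{A} --a--> {A,B,C,D,F}  [new]
{A} --b--> {A,B,D,E,F}  [new]
{A,B,C,D,F} --a--> {A,B,C,D,F}  [seen]
{A,B,C,D,F} --b--> {A,B,C,D,E,F}  [new]
{A,B,D,E,F} --a--> {A,B,C,D,F}  [seen]
{A,B,D,E,F} --b--> {A,B,C,D,E,F}  [seen]
{A,B,C,D,E,F} --a--> {A,B,C,D,F}  [seen]
{A,B,C,D,E,F} --b--> {A,B,C,D,E,F}  [seen]
Reachable DFA states: {A}, {A,B,C,D,F}, {A,B,D,E,F}, {A,B,C,D,E,F}.
Accepting DFA states (contain an NFA accepting state): {A,B,C,D,F}, {A,B,D,E,F}, {A,B,C,D,E,F}.

3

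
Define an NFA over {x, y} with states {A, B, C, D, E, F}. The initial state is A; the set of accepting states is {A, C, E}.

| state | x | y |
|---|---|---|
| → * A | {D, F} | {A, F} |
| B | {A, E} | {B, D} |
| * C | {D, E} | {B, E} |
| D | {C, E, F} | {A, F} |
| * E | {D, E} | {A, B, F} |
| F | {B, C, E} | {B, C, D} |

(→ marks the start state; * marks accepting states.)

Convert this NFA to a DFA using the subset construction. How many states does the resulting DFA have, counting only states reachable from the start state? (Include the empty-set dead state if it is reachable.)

10

Start state of the DFA: {A}.
{A} --x--> {D, F}  [new]
{A} --y--> {A, F}  [new]
{D, F} --x--> {B, C, E, F}  [new]
{D, F} --y--> {A, B, C, D, F}  [new]
{A, F} --x--> {B, C, D, E, F}  [new]
{A, F} --y--> {A, B, C, D, F}  [seen]
{B, C, E, F} --x--> {A, B, C, D, E}  [new]
{B, C, E, F} --y--> {A, B, C, D, E, F}  [new]
{A, B, C, D, F} --x--> {A, B, C, D, E, F}  [seen]
{A, B, C, D, F} --y--> {A, B, C, D, E, F}  [seen]
{B, C, D, E, F} --x--> {A, B, C, D, E, F}  [seen]
{B, C, D, E, F} --y--> {A, B, C, D, E, F}  [seen]
{A, B, C, D, E} --x--> {A, C, D, E, F}  [new]
{A, B, C, D, E} --y--> {A, B, D, E, F}  [new]
{A, B, C, D, E, F} --x--> {A, B, C, D, E, F}  [seen]
{A, B, C, D, E, F} --y--> {A, B, C, D, E, F}  [seen]
{A, C, D, E, F} --x--> {B, C, D, E, F}  [seen]
{A, C, D, E, F} --y--> {A, B, C, D, E, F}  [seen]
{A, B, D, E, F} --x--> {A, B, C, D, E, F}  [seen]
{A, B, D, E, F} --y--> {A, B, C, D, F}  [seen]
Reachable DFA states: {A}, {D, F}, {A, F}, {B, C, E, F}, {A, B, C, D, F}, {B, C, D, E, F}, {A, B, C, D, E}, {A, B, C, D, E, F}, {A, C, D, E, F}, {A, B, D, E, F}.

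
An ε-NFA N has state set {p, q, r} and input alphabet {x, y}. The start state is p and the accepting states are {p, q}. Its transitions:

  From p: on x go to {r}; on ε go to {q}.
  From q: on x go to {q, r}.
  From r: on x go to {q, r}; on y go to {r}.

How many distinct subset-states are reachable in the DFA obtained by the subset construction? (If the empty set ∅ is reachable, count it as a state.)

4

Start state of the DFA: {p, q} (ε-closure of the NFA start).
{p, q} --x--> {q, r}  [new]
{p, q} --y--> ∅  [new]
{q, r} --x--> {q, r}  [seen]
{q, r} --y--> {r}  [new]
∅ --x--> ∅  [seen]
∅ --y--> ∅  [seen]
{r} --x--> {q, r}  [seen]
{r} --y--> {r}  [seen]
Reachable DFA states: {p, q}, {q, r}, ∅, {r}.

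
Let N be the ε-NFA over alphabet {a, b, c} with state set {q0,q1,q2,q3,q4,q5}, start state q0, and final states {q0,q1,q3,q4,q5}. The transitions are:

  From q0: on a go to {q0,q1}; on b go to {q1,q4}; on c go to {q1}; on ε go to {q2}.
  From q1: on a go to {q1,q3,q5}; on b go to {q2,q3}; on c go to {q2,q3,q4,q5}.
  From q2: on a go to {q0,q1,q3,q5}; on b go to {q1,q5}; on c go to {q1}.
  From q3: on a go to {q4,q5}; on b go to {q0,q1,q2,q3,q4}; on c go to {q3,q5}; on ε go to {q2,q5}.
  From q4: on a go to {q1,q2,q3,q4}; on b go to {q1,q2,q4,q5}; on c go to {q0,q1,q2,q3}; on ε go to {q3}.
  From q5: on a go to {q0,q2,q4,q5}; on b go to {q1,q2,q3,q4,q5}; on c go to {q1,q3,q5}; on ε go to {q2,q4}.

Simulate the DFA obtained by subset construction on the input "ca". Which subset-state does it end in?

Start: {q0,q2}.
δ(q0,c) = {q1}; δ(q2,c) = {q1}.
Union: {q1}.
After c: {q1}.
δ(q1,a) = {q1,q3,q5}.
Union: {q1,q3,q5}.
ε-closure gives {q1,q2,q3,q4,q5}.
After a: {q1,q2,q3,q4,q5}.

{q1,q2,q3,q4,q5}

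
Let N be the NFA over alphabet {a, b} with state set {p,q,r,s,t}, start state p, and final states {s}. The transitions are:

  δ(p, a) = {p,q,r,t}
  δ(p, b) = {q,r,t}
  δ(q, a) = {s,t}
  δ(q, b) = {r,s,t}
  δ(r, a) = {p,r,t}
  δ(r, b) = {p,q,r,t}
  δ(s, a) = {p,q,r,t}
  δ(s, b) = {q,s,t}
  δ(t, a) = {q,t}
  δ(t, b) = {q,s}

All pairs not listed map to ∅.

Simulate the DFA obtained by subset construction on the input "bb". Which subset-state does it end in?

{p,q,r,s,t}

Start: {p}.
δ(p,b) = {q,r,t}.
Union: {q,r,t}.
After b: {q,r,t}.
δ(q,b) = {r,s,t}; δ(r,b) = {p,q,r,t}; δ(t,b) = {q,s}.
Union: {p,q,r,s,t}.
After b: {p,q,r,s,t}.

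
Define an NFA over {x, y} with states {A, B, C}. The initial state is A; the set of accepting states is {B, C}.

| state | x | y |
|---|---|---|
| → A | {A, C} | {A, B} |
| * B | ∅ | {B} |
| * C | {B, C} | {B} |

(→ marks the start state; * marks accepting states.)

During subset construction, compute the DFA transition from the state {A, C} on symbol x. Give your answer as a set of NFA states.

{A, B, C}

δ(A,x) = {A, C}; δ(C,x) = {B, C}.
Union: {A, B, C}.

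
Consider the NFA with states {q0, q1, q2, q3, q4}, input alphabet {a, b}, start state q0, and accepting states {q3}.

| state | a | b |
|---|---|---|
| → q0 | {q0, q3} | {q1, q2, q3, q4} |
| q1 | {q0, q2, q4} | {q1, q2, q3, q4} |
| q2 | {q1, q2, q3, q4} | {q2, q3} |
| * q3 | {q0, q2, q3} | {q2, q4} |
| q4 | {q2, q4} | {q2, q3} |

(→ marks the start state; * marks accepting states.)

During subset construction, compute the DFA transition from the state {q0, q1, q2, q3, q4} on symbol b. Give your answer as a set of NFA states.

δ(q0,b) = {q1, q2, q3, q4}; δ(q1,b) = {q1, q2, q3, q4}; δ(q2,b) = {q2, q3}; δ(q3,b) = {q2, q4}; δ(q4,b) = {q2, q3}.
Union: {q1, q2, q3, q4}.

{q1, q2, q3, q4}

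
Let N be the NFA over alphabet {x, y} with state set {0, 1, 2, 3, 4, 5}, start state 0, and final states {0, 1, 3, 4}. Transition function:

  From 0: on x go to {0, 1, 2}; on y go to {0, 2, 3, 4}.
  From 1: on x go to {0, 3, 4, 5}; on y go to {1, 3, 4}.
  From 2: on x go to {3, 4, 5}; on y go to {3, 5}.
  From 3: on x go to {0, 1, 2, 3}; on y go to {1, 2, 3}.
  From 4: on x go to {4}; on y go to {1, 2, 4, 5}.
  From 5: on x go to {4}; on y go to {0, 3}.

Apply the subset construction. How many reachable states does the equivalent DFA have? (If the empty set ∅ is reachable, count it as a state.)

4

Start state of the DFA: {0}.
{0} --x--> {0, 1, 2}  [new]
{0} --y--> {0, 2, 3, 4}  [new]
{0, 1, 2} --x--> {0, 1, 2, 3, 4, 5}  [new]
{0, 1, 2} --y--> {0, 1, 2, 3, 4, 5}  [seen]
{0, 2, 3, 4} --x--> {0, 1, 2, 3, 4, 5}  [seen]
{0, 2, 3, 4} --y--> {0, 1, 2, 3, 4, 5}  [seen]
{0, 1, 2, 3, 4, 5} --x--> {0, 1, 2, 3, 4, 5}  [seen]
{0, 1, 2, 3, 4, 5} --y--> {0, 1, 2, 3, 4, 5}  [seen]
Reachable DFA states: {0}, {0, 1, 2}, {0, 2, 3, 4}, {0, 1, 2, 3, 4, 5}.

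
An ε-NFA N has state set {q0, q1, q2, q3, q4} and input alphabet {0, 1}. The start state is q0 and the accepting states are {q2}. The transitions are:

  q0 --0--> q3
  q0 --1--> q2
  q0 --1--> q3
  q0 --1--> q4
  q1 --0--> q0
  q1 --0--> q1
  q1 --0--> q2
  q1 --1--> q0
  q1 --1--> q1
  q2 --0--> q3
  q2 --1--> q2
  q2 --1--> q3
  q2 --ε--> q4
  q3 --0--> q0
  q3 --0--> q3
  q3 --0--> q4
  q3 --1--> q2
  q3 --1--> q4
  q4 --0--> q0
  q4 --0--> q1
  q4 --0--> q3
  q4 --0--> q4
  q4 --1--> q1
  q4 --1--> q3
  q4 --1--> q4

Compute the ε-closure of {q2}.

Begin with {q2}.
q2 →ε {q4}; add q4.
ε-closure = {q2, q4}.

{q2, q4}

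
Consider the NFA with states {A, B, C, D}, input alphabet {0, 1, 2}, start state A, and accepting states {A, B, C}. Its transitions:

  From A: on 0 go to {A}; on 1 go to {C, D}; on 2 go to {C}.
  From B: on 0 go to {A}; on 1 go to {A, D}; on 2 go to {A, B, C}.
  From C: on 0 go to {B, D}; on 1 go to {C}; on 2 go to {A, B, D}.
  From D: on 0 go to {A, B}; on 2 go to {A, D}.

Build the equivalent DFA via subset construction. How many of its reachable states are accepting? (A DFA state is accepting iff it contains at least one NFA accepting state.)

Start state of the DFA: {A}.
{A} --0--> {A}  [seen]
{A} --1--> {C, D}  [new]
{A} --2--> {C}  [new]
{C, D} --0--> {A, B, D}  [new]
{C, D} --1--> {C}  [seen]
{C, D} --2--> {A, B, D}  [seen]
{C} --0--> {B, D}  [new]
{C} --1--> {C}  [seen]
{C} --2--> {A, B, D}  [seen]
{A, B, D} --0--> {A, B}  [new]
{A, B, D} --1--> {A, C, D}  [new]
{A, B, D} --2--> {A, B, C, D}  [new]
{B, D} --0--> {A, B}  [seen]
{B, D} --1--> {A, D}  [new]
{B, D} --2--> {A, B, C, D}  [seen]
{A, B} --0--> {A}  [seen]
{A, B} --1--> {A, C, D}  [seen]
{A, B} --2--> {A, B, C}  [new]
{A, C, D} --0--> {A, B, D}  [seen]
{A, C, D} --1--> {C, D}  [seen]
{A, C, D} --2--> {A, B, C, D}  [seen]
{A, B, C, D} --0--> {A, B, D}  [seen]
{A, B, C, D} --1--> {A, C, D}  [seen]
{A, B, C, D} --2--> {A, B, C, D}  [seen]
{A, D} --0--> {A, B}  [seen]
{A, D} --1--> {C, D}  [seen]
{A, D} --2--> {A, C, D}  [seen]
{A, B, C} --0--> {A, B, D}  [seen]
{A, B, C} --1--> {A, C, D}  [seen]
{A, B, C} --2--> {A, B, C, D}  [seen]
Reachable DFA states: {A}, {C, D}, {C}, {A, B, D}, {B, D}, {A, B}, {A, C, D}, {A, B, C, D}, {A, D}, {A, B, C}.
Accepting DFA states (contain an NFA accepting state): {A}, {C, D}, {C}, {A, B, D}, {B, D}, {A, B}, {A, C, D}, {A, B, C, D}, {A, D}, {A, B, C}.

10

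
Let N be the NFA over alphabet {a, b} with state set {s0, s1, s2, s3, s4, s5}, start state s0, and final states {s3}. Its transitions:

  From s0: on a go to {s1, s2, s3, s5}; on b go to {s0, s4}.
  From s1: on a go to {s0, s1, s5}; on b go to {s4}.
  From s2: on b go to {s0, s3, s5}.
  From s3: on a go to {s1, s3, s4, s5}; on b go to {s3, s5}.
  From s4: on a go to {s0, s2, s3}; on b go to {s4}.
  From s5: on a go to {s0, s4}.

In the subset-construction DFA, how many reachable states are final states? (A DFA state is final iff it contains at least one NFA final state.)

5

Start state of the DFA: {s0}.
{s0} --a--> {s1, s2, s3, s5}  [new]
{s0} --b--> {s0, s4}  [new]
{s1, s2, s3, s5} --a--> {s0, s1, s3, s4, s5}  [new]
{s1, s2, s3, s5} --b--> {s0, s3, s4, s5}  [new]
{s0, s4} --a--> {s0, s1, s2, s3, s5}  [new]
{s0, s4} --b--> {s0, s4}  [seen]
{s0, s1, s3, s4, s5} --a--> {s0, s1, s2, s3, s4, s5}  [new]
{s0, s1, s3, s4, s5} --b--> {s0, s3, s4, s5}  [seen]
{s0, s3, s4, s5} --a--> {s0, s1, s2, s3, s4, s5}  [seen]
{s0, s3, s4, s5} --b--> {s0, s3, s4, s5}  [seen]
{s0, s1, s2, s3, s5} --a--> {s0, s1, s2, s3, s4, s5}  [seen]
{s0, s1, s2, s3, s5} --b--> {s0, s3, s4, s5}  [seen]
{s0, s1, s2, s3, s4, s5} --a--> {s0, s1, s2, s3, s4, s5}  [seen]
{s0, s1, s2, s3, s4, s5} --b--> {s0, s3, s4, s5}  [seen]
Reachable DFA states: {s0}, {s1, s2, s3, s5}, {s0, s4}, {s0, s1, s3, s4, s5}, {s0, s3, s4, s5}, {s0, s1, s2, s3, s5}, {s0, s1, s2, s3, s4, s5}.
Accepting DFA states (contain an NFA accepting state): {s1, s2, s3, s5}, {s0, s1, s3, s4, s5}, {s0, s3, s4, s5}, {s0, s1, s2, s3, s5}, {s0, s1, s2, s3, s4, s5}.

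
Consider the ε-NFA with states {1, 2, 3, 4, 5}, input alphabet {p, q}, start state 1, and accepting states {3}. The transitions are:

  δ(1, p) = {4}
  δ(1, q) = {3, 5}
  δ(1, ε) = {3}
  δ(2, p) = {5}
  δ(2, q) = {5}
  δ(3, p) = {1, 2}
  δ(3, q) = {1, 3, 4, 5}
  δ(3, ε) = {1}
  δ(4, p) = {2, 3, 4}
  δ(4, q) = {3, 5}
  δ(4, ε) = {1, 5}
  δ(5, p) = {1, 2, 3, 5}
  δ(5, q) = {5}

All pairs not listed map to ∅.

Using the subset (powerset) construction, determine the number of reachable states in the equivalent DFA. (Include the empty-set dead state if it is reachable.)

Start state of the DFA: {1, 3} (ε-closure of the NFA start).
{1, 3} --p--> {1, 2, 3, 4, 5}  [new]
{1, 3} --q--> {1, 3, 4, 5}  [new]
{1, 2, 3, 4, 5} --p--> {1, 2, 3, 4, 5}  [seen]
{1, 2, 3, 4, 5} --q--> {1, 3, 4, 5}  [seen]
{1, 3, 4, 5} --p--> {1, 2, 3, 4, 5}  [seen]
{1, 3, 4, 5} --q--> {1, 3, 4, 5}  [seen]
Reachable DFA states: {1, 3}, {1, 2, 3, 4, 5}, {1, 3, 4, 5}.

3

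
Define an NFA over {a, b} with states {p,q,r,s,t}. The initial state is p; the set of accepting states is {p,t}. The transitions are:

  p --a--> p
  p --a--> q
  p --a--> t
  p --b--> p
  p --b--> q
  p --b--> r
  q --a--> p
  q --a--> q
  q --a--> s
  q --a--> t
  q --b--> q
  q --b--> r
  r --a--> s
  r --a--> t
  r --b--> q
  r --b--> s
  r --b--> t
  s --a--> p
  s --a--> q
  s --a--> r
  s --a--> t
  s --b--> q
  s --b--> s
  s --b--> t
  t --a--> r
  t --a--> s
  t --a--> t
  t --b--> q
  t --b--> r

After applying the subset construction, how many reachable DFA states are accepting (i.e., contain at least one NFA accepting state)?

5

Start state of the DFA: {p}.
{p} --a--> {p,q,t}  [new]
{p} --b--> {p,q,r}  [new]
{p,q,t} --a--> {p,q,r,s,t}  [new]
{p,q,t} --b--> {p,q,r}  [seen]
{p,q,r} --a--> {p,q,s,t}  [new]
{p,q,r} --b--> {p,q,r,s,t}  [seen]
{p,q,r,s,t} --a--> {p,q,r,s,t}  [seen]
{p,q,r,s,t} --b--> {p,q,r,s,t}  [seen]
{p,q,s,t} --a--> {p,q,r,s,t}  [seen]
{p,q,s,t} --b--> {p,q,r,s,t}  [seen]
Reachable DFA states: {p}, {p,q,t}, {p,q,r}, {p,q,r,s,t}, {p,q,s,t}.
Accepting DFA states (contain an NFA accepting state): {p}, {p,q,t}, {p,q,r}, {p,q,r,s,t}, {p,q,s,t}.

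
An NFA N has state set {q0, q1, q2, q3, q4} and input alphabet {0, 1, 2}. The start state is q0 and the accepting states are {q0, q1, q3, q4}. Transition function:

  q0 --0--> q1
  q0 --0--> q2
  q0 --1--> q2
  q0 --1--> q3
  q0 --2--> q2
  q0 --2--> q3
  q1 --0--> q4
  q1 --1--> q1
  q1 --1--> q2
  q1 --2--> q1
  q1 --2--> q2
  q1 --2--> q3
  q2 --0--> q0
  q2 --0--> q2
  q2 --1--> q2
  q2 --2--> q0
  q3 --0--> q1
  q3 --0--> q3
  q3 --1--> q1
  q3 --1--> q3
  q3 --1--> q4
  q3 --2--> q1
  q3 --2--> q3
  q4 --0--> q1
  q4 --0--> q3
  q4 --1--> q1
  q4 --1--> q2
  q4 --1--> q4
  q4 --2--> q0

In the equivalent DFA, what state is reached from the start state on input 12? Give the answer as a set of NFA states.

{q0, q1, q3}

Start: {q0}.
δ(q0,1) = {q2, q3}.
Union: {q2, q3}.
After 1: {q2, q3}.
δ(q2,2) = {q0}; δ(q3,2) = {q1, q3}.
Union: {q0, q1, q3}.
After 2: {q0, q1, q3}.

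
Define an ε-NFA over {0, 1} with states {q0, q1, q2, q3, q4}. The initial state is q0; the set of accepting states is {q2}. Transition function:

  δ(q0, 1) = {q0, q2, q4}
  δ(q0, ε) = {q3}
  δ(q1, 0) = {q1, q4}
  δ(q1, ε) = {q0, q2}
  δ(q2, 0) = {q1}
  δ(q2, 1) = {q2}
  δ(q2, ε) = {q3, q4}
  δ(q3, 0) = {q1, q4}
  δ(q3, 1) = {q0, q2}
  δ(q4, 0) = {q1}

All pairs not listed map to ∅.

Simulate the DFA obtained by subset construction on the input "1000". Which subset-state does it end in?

{q0, q1, q2, q3, q4}

Start: {q0, q3}.
δ(q0,1) = {q0, q2, q4}; δ(q3,1) = {q0, q2}.
Union: {q0, q2, q4}.
ε-closure gives {q0, q2, q3, q4}.
After 1: {q0, q2, q3, q4}.
δ(q0,0) = ∅; δ(q2,0) = {q1}; δ(q3,0) = {q1, q4}; δ(q4,0) = {q1}.
Union: {q1, q4}.
ε-closure gives {q0, q1, q2, q3, q4}.
After 0: {q0, q1, q2, q3, q4}.
δ(q0,0) = ∅; δ(q1,0) = {q1, q4}; δ(q2,0) = {q1}; δ(q3,0) = {q1, q4}; δ(q4,0) = {q1}.
Union: {q1, q4}.
ε-closure gives {q0, q1, q2, q3, q4}.
After 0: {q0, q1, q2, q3, q4}.
δ(q0,0) = ∅; δ(q1,0) = {q1, q4}; δ(q2,0) = {q1}; δ(q3,0) = {q1, q4}; δ(q4,0) = {q1}.
Union: {q1, q4}.
ε-closure gives {q0, q1, q2, q3, q4}.
After 0: {q0, q1, q2, q3, q4}.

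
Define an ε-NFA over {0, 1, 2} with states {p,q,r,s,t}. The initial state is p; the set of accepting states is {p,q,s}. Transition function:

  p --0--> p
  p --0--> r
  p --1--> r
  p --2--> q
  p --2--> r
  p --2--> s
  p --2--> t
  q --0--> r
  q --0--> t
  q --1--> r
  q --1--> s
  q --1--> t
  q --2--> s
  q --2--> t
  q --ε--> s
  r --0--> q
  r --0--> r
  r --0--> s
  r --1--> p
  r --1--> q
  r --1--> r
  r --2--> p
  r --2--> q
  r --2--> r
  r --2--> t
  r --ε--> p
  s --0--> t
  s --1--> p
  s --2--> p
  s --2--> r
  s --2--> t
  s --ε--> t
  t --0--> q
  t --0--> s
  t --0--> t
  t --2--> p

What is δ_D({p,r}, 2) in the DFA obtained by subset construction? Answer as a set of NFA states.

{p,q,r,s,t}

δ(p,2) = {q,r,s,t}; δ(r,2) = {p,q,r,t}.
Union: {p,q,r,s,t}.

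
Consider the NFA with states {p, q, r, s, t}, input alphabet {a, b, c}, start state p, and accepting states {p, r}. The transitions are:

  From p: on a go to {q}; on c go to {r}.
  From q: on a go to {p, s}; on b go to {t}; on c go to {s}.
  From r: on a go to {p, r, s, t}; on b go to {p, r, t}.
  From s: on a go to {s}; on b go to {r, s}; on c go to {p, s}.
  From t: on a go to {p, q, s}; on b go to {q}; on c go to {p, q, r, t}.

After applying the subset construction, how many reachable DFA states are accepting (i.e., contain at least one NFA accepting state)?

Start state of the DFA: {p}.
{p} --a--> {q}  [new]
{p} --b--> ∅  [new]
{p} --c--> {r}  [new]
{q} --a--> {p, s}  [new]
{q} --b--> {t}  [new]
{q} --c--> {s}  [new]
∅ --a--> ∅  [seen]
∅ --b--> ∅  [seen]
∅ --c--> ∅  [seen]
{r} --a--> {p, r, s, t}  [new]
{r} --b--> {p, r, t}  [new]
{r} --c--> ∅  [seen]
{p, s} --a--> {q, s}  [new]
{p, s} --b--> {r, s}  [new]
{p, s} --c--> {p, r, s}  [new]
{t} --a--> {p, q, s}  [new]
{t} --b--> {q}  [seen]
{t} --c--> {p, q, r, t}  [new]
{s} --a--> {s}  [seen]
{s} --b--> {r, s}  [seen]
{s} --c--> {p, s}  [seen]
{p, r, s, t} --a--> {p, q, r, s, t}  [new]
{p, r, s, t} --b--> {p, q, r, s, t}  [seen]
{p, r, s, t} --c--> {p, q, r, s, t}  [seen]
{p, r, t} --a--> {p, q, r, s, t}  [seen]
{p, r, t} --b--> {p, q, r, t}  [seen]
{p, r, t} --c--> {p, q, r, t}  [seen]
{q, s} --a--> {p, s}  [seen]
{q, s} --b--> {r, s, t}  [new]
{q, s} --c--> {p, s}  [seen]
{r, s} --a--> {p, r, s, t}  [seen]
{r, s} --b--> {p, r, s, t}  [seen]
{r, s} --c--> {p, s}  [seen]
{p, r, s} --a--> {p, q, r, s, t}  [seen]
{p, r, s} --b--> {p, r, s, t}  [seen]
{p, r, s} --c--> {p, r, s}  [seen]
{p, q, s} --a--> {p, q, s}  [seen]
{p, q, s} --b--> {r, s, t}  [seen]
{p, q, s} --c--> {p, r, s}  [seen]
{p, q, r, t} --a--> {p, q, r, s, t}  [seen]
{p, q, r, t} --b--> {p, q, r, t}  [seen]
{p, q, r, t} --c--> {p, q, r, s, t}  [seen]
{p, q, r, s, t} --a--> {p, q, r, s, t}  [seen]
{p, q, r, s, t} --b--> {p, q, r, s, t}  [seen]
{p, q, r, s, t} --c--> {p, q, r, s, t}  [seen]
{r, s, t} --a--> {p, q, r, s, t}  [seen]
{r, s, t} --b--> {p, q, r, s, t}  [seen]
{r, s, t} --c--> {p, q, r, s, t}  [seen]
Reachable DFA states: {p}, {q}, ∅, {r}, {p, s}, {t}, {s}, {p, r, s, t}, {p, r, t}, {q, s}, {r, s}, {p, r, s}, {p, q, s}, {p, q, r, t}, {p, q, r, s, t}, {r, s, t}.
Accepting DFA states (contain an NFA accepting state): {p}, {r}, {p, s}, {p, r, s, t}, {p, r, t}, {r, s}, {p, r, s}, {p, q, s}, {p, q, r, t}, {p, q, r, s, t}, {r, s, t}.

11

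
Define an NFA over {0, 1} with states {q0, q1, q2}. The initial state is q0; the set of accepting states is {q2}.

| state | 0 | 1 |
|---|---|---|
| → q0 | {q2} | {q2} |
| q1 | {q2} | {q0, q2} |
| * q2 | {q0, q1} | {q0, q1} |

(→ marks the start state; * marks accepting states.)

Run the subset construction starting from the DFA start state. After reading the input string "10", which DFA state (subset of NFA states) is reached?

{q0, q1}

Start: {q0}.
δ(q0,1) = {q2}.
Union: {q2}.
After 1: {q2}.
δ(q2,0) = {q0, q1}.
Union: {q0, q1}.
After 0: {q0, q1}.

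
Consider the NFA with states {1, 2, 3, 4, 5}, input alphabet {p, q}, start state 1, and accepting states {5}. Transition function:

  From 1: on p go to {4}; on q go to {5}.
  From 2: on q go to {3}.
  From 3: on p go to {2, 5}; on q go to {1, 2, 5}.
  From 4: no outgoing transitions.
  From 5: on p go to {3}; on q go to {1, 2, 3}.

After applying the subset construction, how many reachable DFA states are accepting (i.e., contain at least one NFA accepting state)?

Start state of the DFA: {1}.
{1} --p--> {4}  [new]
{1} --q--> {5}  [new]
{4} --p--> ∅  [new]
{4} --q--> ∅  [seen]
{5} --p--> {3}  [new]
{5} --q--> {1, 2, 3}  [new]
∅ --p--> ∅  [seen]
∅ --q--> ∅  [seen]
{3} --p--> {2, 5}  [new]
{3} --q--> {1, 2, 5}  [new]
{1, 2, 3} --p--> {2, 4, 5}  [new]
{1, 2, 3} --q--> {1, 2, 3, 5}  [new]
{2, 5} --p--> {3}  [seen]
{2, 5} --q--> {1, 2, 3}  [seen]
{1, 2, 5} --p--> {3, 4}  [new]
{1, 2, 5} --q--> {1, 2, 3, 5}  [seen]
{2, 4, 5} --p--> {3}  [seen]
{2, 4, 5} --q--> {1, 2, 3}  [seen]
{1, 2, 3, 5} --p--> {2, 3, 4, 5}  [new]
{1, 2, 3, 5} --q--> {1, 2, 3, 5}  [seen]
{3, 4} --p--> {2, 5}  [seen]
{3, 4} --q--> {1, 2, 5}  [seen]
{2, 3, 4, 5} --p--> {2, 3, 5}  [new]
{2, 3, 4, 5} --q--> {1, 2, 3, 5}  [seen]
{2, 3, 5} --p--> {2, 3, 5}  [seen]
{2, 3, 5} --q--> {1, 2, 3, 5}  [seen]
Reachable DFA states: {1}, {4}, {5}, ∅, {3}, {1, 2, 3}, {2, 5}, {1, 2, 5}, {2, 4, 5}, {1, 2, 3, 5}, {3, 4}, {2, 3, 4, 5}, {2, 3, 5}.
Accepting DFA states (contain an NFA accepting state): {5}, {2, 5}, {1, 2, 5}, {2, 4, 5}, {1, 2, 3, 5}, {2, 3, 4, 5}, {2, 3, 5}.

7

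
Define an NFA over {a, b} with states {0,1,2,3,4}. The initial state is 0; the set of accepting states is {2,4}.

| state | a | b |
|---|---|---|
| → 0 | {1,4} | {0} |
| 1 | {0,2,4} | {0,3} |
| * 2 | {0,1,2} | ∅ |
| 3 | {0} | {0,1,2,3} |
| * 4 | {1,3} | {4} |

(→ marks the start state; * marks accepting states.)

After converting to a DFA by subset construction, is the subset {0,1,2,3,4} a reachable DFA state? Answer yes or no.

yes

Start state of the DFA: {0}.
{0} --a--> {1,4}  [new]
{0} --b--> {0}  [seen]
{1,4} --a--> {0,1,2,3,4}  [new]
{1,4} --b--> {0,3,4}  [new]
{0,1,2,3,4} --a--> {0,1,2,3,4}  [seen]
{0,1,2,3,4} --b--> {0,1,2,3,4}  [seen]
{0,3,4} --a--> {0,1,3,4}  [new]
{0,3,4} --b--> {0,1,2,3,4}  [seen]
{0,1,3,4} --a--> {0,1,2,3,4}  [seen]
{0,1,3,4} --b--> {0,1,2,3,4}  [seen]
Reachable DFA states: {0}, {1,4}, {0,1,2,3,4}, {0,3,4}, {0,1,3,4}.
{0,1,2,3,4} is among them.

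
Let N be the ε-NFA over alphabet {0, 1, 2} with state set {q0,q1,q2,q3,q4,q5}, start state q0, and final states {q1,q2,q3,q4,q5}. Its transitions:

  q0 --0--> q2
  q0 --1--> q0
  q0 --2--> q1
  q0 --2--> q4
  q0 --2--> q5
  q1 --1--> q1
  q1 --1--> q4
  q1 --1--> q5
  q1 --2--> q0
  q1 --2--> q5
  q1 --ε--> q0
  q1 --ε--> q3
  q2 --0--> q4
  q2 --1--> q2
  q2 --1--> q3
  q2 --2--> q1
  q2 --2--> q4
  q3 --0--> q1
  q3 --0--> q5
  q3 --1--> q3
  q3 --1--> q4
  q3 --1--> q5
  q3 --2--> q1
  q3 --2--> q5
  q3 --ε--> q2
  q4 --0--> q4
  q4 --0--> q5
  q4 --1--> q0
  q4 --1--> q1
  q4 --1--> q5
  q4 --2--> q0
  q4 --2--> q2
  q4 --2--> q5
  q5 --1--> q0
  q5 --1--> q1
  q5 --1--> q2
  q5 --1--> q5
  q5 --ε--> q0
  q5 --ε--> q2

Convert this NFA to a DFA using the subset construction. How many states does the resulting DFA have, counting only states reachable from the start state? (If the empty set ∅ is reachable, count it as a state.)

Start state of the DFA: {q0} (ε-closure of the NFA start).
{q0} --0--> {q2}  [new]
{q0} --1--> {q0}  [seen]
{q0} --2--> {q0,q1,q2,q3,q4,q5}  [new]
{q2} --0--> {q4}  [new]
{q2} --1--> {q2,q3}  [new]
{q2} --2--> {q0,q1,q2,q3,q4}  [new]
{q0,q1,q2,q3,q4,q5} --0--> {q0,q1,q2,q3,q4,q5}  [seen]
{q0,q1,q2,q3,q4,q5} --1--> {q0,q1,q2,q3,q4,q5}  [seen]
{q0,q1,q2,q3,q4,q5} --2--> {q0,q1,q2,q3,q4,q5}  [seen]
{q4} --0--> {q0,q2,q4,q5}  [new]
{q4} --1--> {q0,q1,q2,q3,q5}  [new]
{q4} --2--> {q0,q2,q5}  [new]
{q2,q3} --0--> {q0,q1,q2,q3,q4,q5}  [seen]
{q2,q3} --1--> {q0,q2,q3,q4,q5}  [new]
{q2,q3} --2--> {q0,q1,q2,q3,q4,q5}  [seen]
{q0,q1,q2,q3,q4} --0--> {q0,q1,q2,q3,q4,q5}  [seen]
{q0,q1,q2,q3,q4} --1--> {q0,q1,q2,q3,q4,q5}  [seen]
{q0,q1,q2,q3,q4} --2--> {q0,q1,q2,q3,q4,q5}  [seen]
{q0,q2,q4,q5} --0--> {q0,q2,q4,q5}  [seen]
{q0,q2,q4,q5} --1--> {q0,q1,q2,q3,q5}  [seen]
{q0,q2,q4,q5} --2--> {q0,q1,q2,q3,q4,q5}  [seen]
{q0,q1,q2,q3,q5} --0--> {q0,q1,q2,q3,q4,q5}  [seen]
{q0,q1,q2,q3,q5} --1--> {q0,q1,q2,q3,q4,q5}  [seen]
{q0,q1,q2,q3,q5} --2--> {q0,q1,q2,q3,q4,q5}  [seen]
{q0,q2,q5} --0--> {q2,q4}  [new]
{q0,q2,q5} --1--> {q0,q1,q2,q3,q5}  [seen]
{q0,q2,q5} --2--> {q0,q1,q2,q3,q4,q5}  [seen]
{q0,q2,q3,q4,q5} --0--> {q0,q1,q2,q3,q4,q5}  [seen]
{q0,q2,q3,q4,q5} --1--> {q0,q1,q2,q3,q4,q5}  [seen]
{q0,q2,q3,q4,q5} --2--> {q0,q1,q2,q3,q4,q5}  [seen]
{q2,q4} --0--> {q0,q2,q4,q5}  [seen]
{q2,q4} --1--> {q0,q1,q2,q3,q5}  [seen]
{q2,q4} --2--> {q0,q1,q2,q3,q4,q5}  [seen]
Reachable DFA states: {q0}, {q2}, {q0,q1,q2,q3,q4,q5}, {q4}, {q2,q3}, {q0,q1,q2,q3,q4}, {q0,q2,q4,q5}, {q0,q1,q2,q3,q5}, {q0,q2,q5}, {q0,q2,q3,q4,q5}, {q2,q4}.

11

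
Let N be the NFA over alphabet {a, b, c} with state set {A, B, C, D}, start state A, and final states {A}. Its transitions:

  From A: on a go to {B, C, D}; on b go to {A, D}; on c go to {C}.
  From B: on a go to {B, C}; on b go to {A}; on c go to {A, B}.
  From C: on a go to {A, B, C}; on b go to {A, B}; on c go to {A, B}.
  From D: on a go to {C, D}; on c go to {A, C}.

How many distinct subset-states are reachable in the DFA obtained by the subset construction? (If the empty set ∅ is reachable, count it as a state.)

9

Start state of the DFA: {A}.
{A} --a--> {B, C, D}  [new]
{A} --b--> {A, D}  [new]
{A} --c--> {C}  [new]
{B, C, D} --a--> {A, B, C, D}  [new]
{B, C, D} --b--> {A, B}  [new]
{B, C, D} --c--> {A, B, C}  [new]
{A, D} --a--> {B, C, D}  [seen]
{A, D} --b--> {A, D}  [seen]
{A, D} --c--> {A, C}  [new]
{C} --a--> {A, B, C}  [seen]
{C} --b--> {A, B}  [seen]
{C} --c--> {A, B}  [seen]
{A, B, C, D} --a--> {A, B, C, D}  [seen]
{A, B, C, D} --b--> {A, B, D}  [new]
{A, B, C, D} --c--> {A, B, C}  [seen]
{A, B} --a--> {B, C, D}  [seen]
{A, B} --b--> {A, D}  [seen]
{A, B} --c--> {A, B, C}  [seen]
{A, B, C} --a--> {A, B, C, D}  [seen]
{A, B, C} --b--> {A, B, D}  [seen]
{A, B, C} --c--> {A, B, C}  [seen]
{A, C} --a--> {A, B, C, D}  [seen]
{A, C} --b--> {A, B, D}  [seen]
{A, C} --c--> {A, B, C}  [seen]
{A, B, D} --a--> {B, C, D}  [seen]
{A, B, D} --b--> {A, D}  [seen]
{A, B, D} --c--> {A, B, C}  [seen]
Reachable DFA states: {A}, {B, C, D}, {A, D}, {C}, {A, B, C, D}, {A, B}, {A, B, C}, {A, C}, {A, B, D}.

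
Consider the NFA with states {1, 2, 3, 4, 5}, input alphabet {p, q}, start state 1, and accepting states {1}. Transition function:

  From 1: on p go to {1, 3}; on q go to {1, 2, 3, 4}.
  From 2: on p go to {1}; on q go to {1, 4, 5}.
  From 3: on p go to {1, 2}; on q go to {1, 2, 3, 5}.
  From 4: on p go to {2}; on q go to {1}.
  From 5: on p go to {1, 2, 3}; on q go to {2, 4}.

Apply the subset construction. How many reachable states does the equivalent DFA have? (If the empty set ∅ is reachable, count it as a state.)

Start state of the DFA: {1}.
{1} --p--> {1, 3}  [new]
{1} --q--> {1, 2, 3, 4}  [new]
{1, 3} --p--> {1, 2, 3}  [new]
{1, 3} --q--> {1, 2, 3, 4, 5}  [new]
{1, 2, 3, 4} --p--> {1, 2, 3}  [seen]
{1, 2, 3, 4} --q--> {1, 2, 3, 4, 5}  [seen]
{1, 2, 3} --p--> {1, 2, 3}  [seen]
{1, 2, 3} --q--> {1, 2, 3, 4, 5}  [seen]
{1, 2, 3, 4, 5} --p--> {1, 2, 3}  [seen]
{1, 2, 3, 4, 5} --q--> {1, 2, 3, 4, 5}  [seen]
Reachable DFA states: {1}, {1, 3}, {1, 2, 3, 4}, {1, 2, 3}, {1, 2, 3, 4, 5}.

5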